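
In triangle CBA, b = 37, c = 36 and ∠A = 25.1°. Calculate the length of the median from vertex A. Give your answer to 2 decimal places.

By the law of cosines, a² = c² + b² − 2·c·b·cos A = 252.56, so a ≈ 15.892.
Median from A: ½√(2·c² + 2·b² − a²) ≈ 35.628.

35.63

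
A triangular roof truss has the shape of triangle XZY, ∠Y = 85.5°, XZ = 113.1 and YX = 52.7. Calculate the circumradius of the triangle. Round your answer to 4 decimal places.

56.7249

Law of sines: sin Z = YX·sin Y/XZ ≈ 0.46452.
Since XZ ≥ YX, only the acute value applies: ∠Z ≈ 27.68°.
Then ∠X = 180° − ∠Y − ∠Z ≈ 66.82°.
Law of sines gives ZY = XZ·sin X/sin Y ≈ 104.29.
Circumradius = XZ/(2 sin Y) ≈ 56.725.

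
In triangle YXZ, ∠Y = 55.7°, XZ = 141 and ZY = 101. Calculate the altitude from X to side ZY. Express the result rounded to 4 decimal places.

140.9157

Law of sines: sin X = ZY·sin Y/XZ ≈ 0.59174.
Since XZ ≥ ZY, only the acute value applies: ∠X ≈ 36.28°.
Then ∠Z = 180° − ∠Y − ∠X ≈ 88.02°.
Law of sines gives YX = XZ·sin Z/sin Y ≈ 170.58.
Area = ½·XZ·ZY·sin Z ≈ 7116.2.
The altitude from X has length 2·area/ZY ≈ 140.92.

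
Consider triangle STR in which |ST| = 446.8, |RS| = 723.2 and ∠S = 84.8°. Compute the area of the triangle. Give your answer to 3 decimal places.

area ≈ 160897.952

Area = ½·|RS|·|ST|·sin S ≈ 1.609e+05.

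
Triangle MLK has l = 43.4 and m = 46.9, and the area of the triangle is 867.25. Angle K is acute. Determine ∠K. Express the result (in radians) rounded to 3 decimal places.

From area = ½·m·l·sin K, we get sin K = 2·area/(m·l) ≈ 0.85214.
Taking the acute solution, ∠K ≈ 1.020 rad.

∠K ≈ 1.020 rad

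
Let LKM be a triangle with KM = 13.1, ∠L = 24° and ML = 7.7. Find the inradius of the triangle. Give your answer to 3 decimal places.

1.526

Law of sines: sin K = ML·sin L/KM ≈ 0.23907.
Since KM ≥ ML, only the acute value applies: ∠K ≈ 13.83°.
Then ∠M = 180° − ∠L − ∠K ≈ 142.17°.
Law of sines gives LK = KM·sin M/sin L ≈ 19.754.
Area = ½·KM·ML·sin M ≈ 30.934.
Semiperimeter s = (13.1+7.7+19.754)/2 = 20.277.
Inradius = area/s = 30.934/20.277 ≈ 1.5256.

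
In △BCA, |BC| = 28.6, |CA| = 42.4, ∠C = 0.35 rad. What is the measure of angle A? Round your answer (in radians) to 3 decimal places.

0.563

By the law of cosines, |AB|² = |BC|² + |CA|² − 2·|BC|·|CA|·cos C = 337.48, so |AB| ≈ 18.371.
Law of cosines again: cos A = (|CA|² + |AB|² − |BC|²)/(2·|CA|·|AB|) ≈ 0.84559, so ∠A ≈ 0.563 rad.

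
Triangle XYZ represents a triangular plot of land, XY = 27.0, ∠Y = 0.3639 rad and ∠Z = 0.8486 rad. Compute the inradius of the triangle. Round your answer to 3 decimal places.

r ≈ 4.406

The third angle is ∠X = π − ∠Y − ∠Z = 1.9291 rad.
Law of sines: YZ = XY·sin X/sin Z ≈ 33.698.
Law of sines: ZX = XY·sin Y/sin Z ≈ 12.807.
Area = ½·XY·YZ·sin Y ≈ 161.92.
Semiperimeter s = (33.698+12.807+27)/2 = 36.752.
Inradius = area/s = 161.92/36.752 ≈ 4.4056.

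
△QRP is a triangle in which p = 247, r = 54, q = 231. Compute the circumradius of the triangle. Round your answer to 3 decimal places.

125.783

By the law of cosines, cos Q = (r² + p² − q²) / (2·r·p) ≈ 0.39601, so ∠Q ≈ 66.67°.
Circumradius = q/(2 sin Q) ≈ 125.78.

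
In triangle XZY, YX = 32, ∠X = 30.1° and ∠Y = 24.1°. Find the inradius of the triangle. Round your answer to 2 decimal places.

3.81

The third angle is ∠Z = 180° − ∠Y − ∠X = 125.80°.
Law of sines: ZY = YX·sin X/sin Z ≈ 19.787.
Law of sines: XZ = YX·sin Y/sin Z ≈ 16.11.
Area = ½·YX·ZY·sin Y ≈ 129.27.
Semiperimeter s = (19.787+32+16.11)/2 = 33.949.
Inradius = area/s = 129.27/33.949 ≈ 3.8079.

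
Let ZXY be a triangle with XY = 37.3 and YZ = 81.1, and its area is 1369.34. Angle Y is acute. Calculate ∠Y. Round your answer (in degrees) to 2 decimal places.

From area = ½·XY·YZ·sin Y, we get sin Y = 2·area/(XY·YZ) ≈ 0.90534.
Taking the acute solution, ∠Y ≈ 64.87°.

64.87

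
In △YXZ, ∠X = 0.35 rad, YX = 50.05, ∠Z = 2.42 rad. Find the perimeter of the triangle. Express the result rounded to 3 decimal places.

103.541

The third angle is ∠Y = π − ∠X − ∠Z = 0.372 rad.
Law of sines: XZ = YX·sin Y/sin Z ≈ 27.511.
Law of sines: ZY = YX·sin X/sin Z ≈ 25.98.
Semiperimeter s = (27.511+25.98+50.05)/2 = 51.771.
Perimeter = 27.511 + 25.98 + 50.05 = 103.54.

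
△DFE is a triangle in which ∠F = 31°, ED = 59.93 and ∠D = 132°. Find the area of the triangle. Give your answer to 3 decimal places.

The third angle is ∠E = 180° − ∠D − ∠F = 17.00°.
Law of sines: FE = ED·sin D/sin F ≈ 86.473.
Law of sines: DF = ED·sin E/sin F ≈ 34.02.
Area = ½·ED·FE·sin E ≈ 757.58.

area ≈ 757.579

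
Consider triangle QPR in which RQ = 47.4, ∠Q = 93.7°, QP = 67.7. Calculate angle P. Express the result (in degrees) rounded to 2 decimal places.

∠P ≈ 33.76°

By the law of cosines, PR² = RQ² + QP² − 2·RQ·QP·cos Q = 7244.2, so PR ≈ 85.113.
Law of cosines again: cos P = (QP² + PR² − RQ²)/(2·QP·PR) ≈ 0.83135, so ∠P ≈ 33.76°.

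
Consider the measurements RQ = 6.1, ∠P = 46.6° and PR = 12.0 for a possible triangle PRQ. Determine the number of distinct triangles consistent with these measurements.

PR·sin P = 12.0·sin(46.6°) ≈ 8.719.
Since RQ = 6.1 < 8.719 = PR sin P, no triangle exists.

0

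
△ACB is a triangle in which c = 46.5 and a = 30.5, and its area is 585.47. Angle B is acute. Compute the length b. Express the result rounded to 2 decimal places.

38.63

From area = ½·a·c·sin B, we get sin B = 2·area/(a·c) ≈ 0.82562.
Taking the acute solution, ∠B ≈ 55.65°.
Law of cosines then gives b ≈ 38.628.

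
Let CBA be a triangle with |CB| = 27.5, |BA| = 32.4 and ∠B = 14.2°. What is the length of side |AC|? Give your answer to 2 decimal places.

By the law of cosines, |AC|² = |CB|² + |BA|² − 2·|CB|·|BA|·cos B = 78.458, so |AC| ≈ 8.8577.

8.86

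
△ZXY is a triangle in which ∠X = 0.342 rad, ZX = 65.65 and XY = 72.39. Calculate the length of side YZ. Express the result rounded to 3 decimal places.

24.411

By the law of cosines, YZ² = ZX² + XY² − 2·ZX·XY·cos X = 595.89, so YZ ≈ 24.411.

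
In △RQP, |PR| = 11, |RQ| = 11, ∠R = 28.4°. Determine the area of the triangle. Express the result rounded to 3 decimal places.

28.775

Area = ½·|PR|·|RQ|·sin R ≈ 28.775.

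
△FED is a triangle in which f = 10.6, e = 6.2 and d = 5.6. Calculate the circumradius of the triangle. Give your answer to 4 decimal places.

R ≈ 6.7075

By the law of cosines, cos F = (e² + d² − f²) / (2·e·d) ≈ -0.61290, so ∠F ≈ 127.80°.
Circumradius = f/(2 sin F) ≈ 6.7075.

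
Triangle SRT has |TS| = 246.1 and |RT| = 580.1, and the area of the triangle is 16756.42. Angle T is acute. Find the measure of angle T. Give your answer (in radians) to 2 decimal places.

∠T ≈ 0.24 rad

From area = ½·|RT|·|TS|·sin T, we get sin T = 2·area/(|RT|·|TS|) ≈ 0.23475.
Taking the acute solution, ∠T ≈ 0.2370 rad.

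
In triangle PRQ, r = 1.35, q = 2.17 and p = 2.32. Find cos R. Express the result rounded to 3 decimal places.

By the law of cosines, cos R = (q² + p² − r²) / (2·q·p) ≈ 0.82123, so ∠R ≈ 34.79°.

cos R ≈ 0.821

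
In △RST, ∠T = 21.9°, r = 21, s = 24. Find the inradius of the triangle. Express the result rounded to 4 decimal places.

By the law of cosines, t² = r² + s² − 2·r·s·cos T = 81.741, so t ≈ 9.0411.
Area = ½·r·s·sin T ≈ 93.993.
Semiperimeter p = (21+24+9.0411)/2 = 27.021.
Inradius = area/p = 93.993/27.021 ≈ 3.4786.

3.4786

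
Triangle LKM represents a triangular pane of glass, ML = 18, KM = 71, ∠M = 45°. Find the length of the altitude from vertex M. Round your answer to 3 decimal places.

By the law of cosines, LK² = KM² + ML² − 2·KM·ML·cos M = 3557.6, so LK ≈ 59.646.
Area = ½·KM·ML·sin M ≈ 451.84.
The altitude from M has length 2·area/LK ≈ 15.151.

h_M ≈ 15.151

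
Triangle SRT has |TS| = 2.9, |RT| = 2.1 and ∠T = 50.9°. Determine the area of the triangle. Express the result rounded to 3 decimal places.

area ≈ 2.363

Area = ½·|RT|·|TS|·sin T ≈ 2.3631.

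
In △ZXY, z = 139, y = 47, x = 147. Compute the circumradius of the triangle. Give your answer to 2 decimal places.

R ≈ 73.50

By the law of cosines, cos Z = (x² + y² − z²) / (2·x·y) ≈ 0.32545, so ∠Z ≈ 71.01°.
Circumradius = z/(2 sin Z) ≈ 73.501.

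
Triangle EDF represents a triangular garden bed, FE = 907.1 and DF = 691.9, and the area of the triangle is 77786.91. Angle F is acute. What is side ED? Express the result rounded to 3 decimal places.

From area = ½·DF·FE·sin F, we get sin F = 2·area/(DF·FE) ≈ 0.24788.
Taking the acute solution, ∠F ≈ 14.35°.
Law of cosines then gives ED ≈ 292.38.

292.379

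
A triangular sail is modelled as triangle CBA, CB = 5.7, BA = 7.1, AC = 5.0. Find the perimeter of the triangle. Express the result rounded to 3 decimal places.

17.800

Perimeter = 7.1 + 5 + 5.7 = 17.8.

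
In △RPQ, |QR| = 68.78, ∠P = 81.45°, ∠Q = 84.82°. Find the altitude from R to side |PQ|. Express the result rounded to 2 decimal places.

The third angle is ∠R = 180° − ∠P − ∠Q = 13.73°.
Law of sines: |PQ| = |QR|·sin R/sin P ≈ 16.508.
Law of sines: |RP| = |QR|·sin Q/sin P ≈ 69.269.
Area = ½·|QR|·|PQ|·sin Q ≈ 565.4.
The altitude from R has length 2·area/|PQ| ≈ 68.499.

68.50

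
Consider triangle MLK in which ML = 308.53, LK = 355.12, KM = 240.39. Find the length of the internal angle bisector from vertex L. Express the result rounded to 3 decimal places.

t_L ≈ 308.528

By the law of cosines, cos L = (ML² + LK² − KM²) / (2·ML·LK) ≈ 0.74619, so ∠L ≈ 41.74°.
The bisector from L has length 2·ML·LK·cos(∠L/2)/(ML+LK) ≈ 308.53.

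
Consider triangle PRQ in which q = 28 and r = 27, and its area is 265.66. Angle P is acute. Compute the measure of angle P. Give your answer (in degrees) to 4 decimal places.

From area = ½·r·q·sin P, we get sin P = 2·area/(r·q) ≈ 0.70280.
Taking the acute solution, ∠P ≈ 44.65°.

44.6524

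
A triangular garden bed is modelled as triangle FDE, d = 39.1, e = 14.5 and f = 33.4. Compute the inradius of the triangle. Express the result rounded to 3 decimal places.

Semiperimeter s = (33.4 + 39.1 + 14.5)/2 = 43.5.
Heron's formula: area = √(43.5·10.1·4.4·29) ≈ 236.77.
Inradius = area/s = 236.77/43.5 ≈ 5.443.

r ≈ 5.443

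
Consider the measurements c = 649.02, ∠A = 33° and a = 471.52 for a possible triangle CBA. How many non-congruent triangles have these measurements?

2

c·sin A = 649.02·sin(33°) ≈ 353.5.
Since c sin A < a < c (353.5 < 471.52 < 649.02), two triangles exist.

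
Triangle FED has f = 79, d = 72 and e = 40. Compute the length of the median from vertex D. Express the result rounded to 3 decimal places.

m_D ≈ 51.230

Median from D: ½√(2·f² + 2·e² − d²) ≈ 51.23.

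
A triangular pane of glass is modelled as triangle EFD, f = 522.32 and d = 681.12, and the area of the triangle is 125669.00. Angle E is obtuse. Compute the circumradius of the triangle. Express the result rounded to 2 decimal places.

R ≈ 788.20

From area = ½·f·d·sin E, we get sin E = 2·area/(f·d) ≈ 0.70648.
Taking the obtuse solution, ∠E ≈ 135.05°.
Law of cosines then gives e ≈ 1113.7.
Circumradius = e/(2 sin E) ≈ 788.2.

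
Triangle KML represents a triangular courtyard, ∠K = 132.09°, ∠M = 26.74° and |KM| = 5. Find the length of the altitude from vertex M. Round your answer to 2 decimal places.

h_M ≈ 3.71

The third angle is ∠L = 180° − ∠K − ∠M = 21.17°.
Law of sines: |ML| = |KM|·sin K/sin L ≈ 10.274.
Law of sines: |LK| = |KM|·sin M/sin L ≈ 6.2295.
Area = ½·|KM|·|ML|·sin M ≈ 11.557.
The altitude from M has length 2·area/|LK| ≈ 3.7105.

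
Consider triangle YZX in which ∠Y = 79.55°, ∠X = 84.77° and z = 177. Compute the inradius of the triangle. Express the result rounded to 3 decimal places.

The third angle is ∠Z = 180° − ∠X − ∠Y = 15.68°.
Law of sines: y = z·sin Y/sin Z ≈ 644.05.
Law of sines: x = z·sin X/sin Z ≈ 652.19.
Area = ½·z·y·sin X ≈ 56761.
Semiperimeter s = (644.05+177+652.19)/2 = 736.62.
Inradius = area/s = 56761/736.62 ≈ 77.056.

77.056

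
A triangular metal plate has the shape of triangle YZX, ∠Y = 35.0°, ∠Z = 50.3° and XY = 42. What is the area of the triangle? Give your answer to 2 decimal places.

655.31

The third angle is ∠X = 180° − ∠Y − ∠Z = 94.70°.
Law of sines: ZX = XY·sin Y/sin Z ≈ 31.31.
Law of sines: YZ = XY·sin X/sin Z ≈ 54.404.
Area = ½·XY·ZX·sin X ≈ 655.31.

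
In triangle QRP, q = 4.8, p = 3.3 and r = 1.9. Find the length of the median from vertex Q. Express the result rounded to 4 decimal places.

m_Q ≈ 1.2207

Median from Q: ½√(2·r² + 2·p² − q²) ≈ 1.2207.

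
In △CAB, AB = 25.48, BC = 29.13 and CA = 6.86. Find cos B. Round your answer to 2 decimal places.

cos B ≈ 0.98

By the law of cosines, cos B = (AB² + BC² − CA²) / (2·AB·BC) ≈ 0.97727, so ∠B ≈ 12.24°.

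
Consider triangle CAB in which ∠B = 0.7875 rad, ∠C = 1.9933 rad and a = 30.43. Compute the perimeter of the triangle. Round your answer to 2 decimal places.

The third angle is ∠A = π − ∠B − ∠C = 0.3608 rad.
Law of sines: c = a·sin C/sin A ≈ 78.62.
Law of sines: b = a·sin B/sin A ≈ 61.081.
Semiperimeter s = (78.62+30.43+61.081)/2 = 85.065.
Perimeter = 78.62 + 30.43 + 61.081 = 170.13.

perimeter ≈ 170.13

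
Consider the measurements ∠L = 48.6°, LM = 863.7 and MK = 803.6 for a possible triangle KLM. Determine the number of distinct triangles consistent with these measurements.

LM·sin L = 863.7·sin(48.6°) ≈ 647.9.
Since LM sin L < MK < LM (647.9 < 803.6 < 863.7), two triangles exist.

2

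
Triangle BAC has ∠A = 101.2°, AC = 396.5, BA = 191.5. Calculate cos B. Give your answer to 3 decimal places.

cos B ≈ 0.568

By the law of cosines, CB² = BA² + AC² − 2·BA·AC·cos A = 2.2338e+05, so CB ≈ 472.63.
Law of cosines again: cos B = (CB² + BA² − AC²)/(2·CB·BA) ≈ 0.56812, so ∠B ≈ 55.38°.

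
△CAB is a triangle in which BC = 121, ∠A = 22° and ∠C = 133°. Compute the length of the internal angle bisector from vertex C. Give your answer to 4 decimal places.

The third angle is ∠B = 180° − ∠C − ∠A = 25.00°.
Law of sines: AB = BC·sin C/sin A ≈ 236.23.
Law of sines: CA = BC·sin B/sin A ≈ 136.51.
The bisector from C has length 2·BC·CA·cos(∠C/2)/(BC+CA) ≈ 51.154.

51.1543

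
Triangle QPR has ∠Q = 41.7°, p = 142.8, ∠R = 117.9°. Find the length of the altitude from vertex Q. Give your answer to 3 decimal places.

h_Q ≈ 126.202

The third angle is ∠P = 180° − ∠R − ∠Q = 20.40°.
Law of sines: q = p·sin Q/sin P ≈ 272.53.
Law of sines: r = p·sin R/sin P ≈ 362.05.
Area = ½·p·q·sin R ≈ 17197.
The altitude from Q has length 2·area/q ≈ 126.2.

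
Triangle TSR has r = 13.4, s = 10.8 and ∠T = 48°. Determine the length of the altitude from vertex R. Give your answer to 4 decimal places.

h_R ≈ 8.0260

By the law of cosines, t² = s² + r² − 2·s·r·cos T = 102.53, so t ≈ 10.126.
Area = ½·s·r·sin T ≈ 53.774.
The altitude from R has length 2·area/r ≈ 8.026.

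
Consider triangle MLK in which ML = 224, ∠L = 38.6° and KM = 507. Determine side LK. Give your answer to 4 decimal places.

Law of sines: sin K = ML·sin L/KM ≈ 0.27564.
Since KM ≥ ML, only the acute value applies: ∠K ≈ 16.00°.
Then ∠M = 180° − ∠L − ∠K ≈ 125.40°.
Law of sines gives LK = KM·sin M/sin L ≈ 662.42.

662.4200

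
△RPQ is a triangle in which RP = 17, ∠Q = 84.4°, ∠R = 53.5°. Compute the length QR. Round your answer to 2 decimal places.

11.45

The third angle is ∠P = 180° − ∠Q − ∠R = 42.10°.
Law of sines: QR = RP·sin P/sin Q ≈ 11.452.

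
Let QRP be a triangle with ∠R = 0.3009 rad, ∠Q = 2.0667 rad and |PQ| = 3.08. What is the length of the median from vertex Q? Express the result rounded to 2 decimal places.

m_Q ≈ 3.20

The third angle is ∠P = π − ∠Q − ∠R = 0.7740 rad.
Law of sines: |RP| = |PQ|·sin Q/sin R ≈ 9.1402.
Law of sines: |QR| = |PQ|·sin P/sin R ≈ 7.264.
Median from Q: ½√(2·|PQ|² + 2·|QR|² − |RP|²) ≈ 3.2.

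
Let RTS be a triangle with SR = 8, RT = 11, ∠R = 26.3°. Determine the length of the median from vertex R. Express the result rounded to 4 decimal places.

9.2572

By the law of cosines, TS² = SR² + RT² − 2·SR·RT·cos R = 27.218, so TS ≈ 5.2171.
Median from R: ½√(2·SR² + 2·RT² − TS²) ≈ 9.2572.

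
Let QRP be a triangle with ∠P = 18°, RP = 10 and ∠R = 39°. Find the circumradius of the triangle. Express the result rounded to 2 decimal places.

5.96

The third angle is ∠Q = 180° − ∠R − ∠P = 123.00°.
Law of sines: PQ = RP·sin R/sin Q ≈ 7.5038.
Law of sines: QR = RP·sin P/sin Q ≈ 3.6846.
Circumradius = RP/(2 sin Q) ≈ 5.9618.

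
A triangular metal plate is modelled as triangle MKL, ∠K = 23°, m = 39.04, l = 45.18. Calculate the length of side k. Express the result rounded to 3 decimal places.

By the law of cosines, k² = l² + m² − 2·l·m·cos K = 318.13, so k ≈ 17.836.

17.836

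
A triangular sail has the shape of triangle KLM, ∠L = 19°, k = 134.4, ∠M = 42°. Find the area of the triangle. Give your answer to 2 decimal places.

2249.58

The third angle is ∠K = 180° − ∠L − ∠M = 119.00°.
Law of sines: l = k·sin L/sin K ≈ 50.029.
Law of sines: m = k·sin M/sin K ≈ 102.82.
Area = ½·k·l·sin M ≈ 2249.6.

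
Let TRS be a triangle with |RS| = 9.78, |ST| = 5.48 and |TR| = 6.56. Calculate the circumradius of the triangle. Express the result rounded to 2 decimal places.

By the law of cosines, cos T = (|ST|² + |TR|² − |RS|²) / (2·|ST|·|TR|) ≈ -0.31412, so ∠T ≈ 108.31°.
Circumradius = |RS|/(2 sin T) ≈ 5.1507.

5.15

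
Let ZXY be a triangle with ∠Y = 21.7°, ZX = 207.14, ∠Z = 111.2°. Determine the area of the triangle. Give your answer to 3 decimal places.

area ≈ 39627.202

The third angle is ∠X = 180° − ∠Y − ∠Z = 47.10°.
Law of sines: XY = ZX·sin Z/sin Y ≈ 522.31.
Law of sines: YZ = ZX·sin X/sin Y ≈ 410.39.
Area = ½·ZX·XY·sin X ≈ 39627.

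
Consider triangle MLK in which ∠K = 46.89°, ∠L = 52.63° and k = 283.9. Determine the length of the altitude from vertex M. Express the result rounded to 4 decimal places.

The third angle is ∠M = 180° − ∠L − ∠K = 80.48°.
Law of sines: m = k·sin M/sin K ≈ 383.53.
Law of sines: l = k·sin L/sin K ≈ 309.06.
Area = ½·k·m·sin L ≈ 43266.
The altitude from M has length 2·area/m ≈ 225.62.

h_M ≈ 225.6246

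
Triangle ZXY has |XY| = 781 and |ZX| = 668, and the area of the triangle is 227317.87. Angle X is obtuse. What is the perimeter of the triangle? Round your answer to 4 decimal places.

From area = ½·|ZX|·|XY|·sin X, we get sin X = 2·area/(|ZX|·|XY|) ≈ 0.87144.
Taking the obtuse solution, ∠X ≈ 119.37°.
Law of cosines then gives |YZ| ≈ 1252.2.
Perimeter = 781 + 1252.2 + 668 = 2701.2.

perimeter ≈ 2701.1933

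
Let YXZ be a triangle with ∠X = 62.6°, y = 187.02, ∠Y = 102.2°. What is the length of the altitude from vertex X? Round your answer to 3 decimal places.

The third angle is ∠Z = 180° − ∠Y − ∠X = 15.20°.
Law of sines: x = y·sin X/sin Y ≈ 169.88.
Law of sines: z = y·sin Z/sin Y ≈ 50.168.
Area = ½·y·x·sin Z ≈ 4164.9.
The altitude from X has length 2·area/x ≈ 49.035.

49.035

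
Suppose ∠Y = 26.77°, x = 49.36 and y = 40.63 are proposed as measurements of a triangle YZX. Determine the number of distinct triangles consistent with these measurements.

2

x·sin Y = 49.36·sin(26.77°) ≈ 22.23.
Since x sin Y < y < x (22.23 < 40.63 < 49.36), two triangles exist.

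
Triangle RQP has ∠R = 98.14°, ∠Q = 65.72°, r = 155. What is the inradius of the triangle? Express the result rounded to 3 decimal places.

The third angle is ∠P = 180° − ∠R − ∠Q = 16.14°.
Law of sines: q = r·sin Q/sin R ≈ 142.73.
Law of sines: p = r·sin P/sin R ≈ 43.526.
Area = ½·r·q·sin P ≈ 3074.9.
Semiperimeter s = (155+142.73+43.526)/2 = 170.63.
Inradius = area/s = 3074.9/170.63 ≈ 18.021.

18.021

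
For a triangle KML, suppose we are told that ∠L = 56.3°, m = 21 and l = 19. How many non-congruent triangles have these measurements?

2

m·sin L = 21·sin(56.3°) ≈ 17.47.
Since m sin L < l < m (17.47 < 19 < 21), two triangles exist.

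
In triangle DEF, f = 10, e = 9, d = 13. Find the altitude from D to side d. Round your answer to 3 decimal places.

Semiperimeter s = (13 + 9 + 10)/2 = 16.
Heron's formula: area = √(16·3·7·6) ≈ 44.9.
The altitude from D has length 2·area/d ≈ 6.9077.

6.908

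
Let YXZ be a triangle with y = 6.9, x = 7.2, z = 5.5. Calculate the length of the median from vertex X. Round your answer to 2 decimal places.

Median from X: ½√(2·z² + 2·y² − x²) ≈ 5.0961.

5.10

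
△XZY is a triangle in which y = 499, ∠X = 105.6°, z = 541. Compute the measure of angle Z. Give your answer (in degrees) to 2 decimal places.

By the law of cosines, x² = z² + y² − 2·z·y·cos X = 6.8688e+05, so x ≈ 828.78.
Law of cosines again: cos Z = (y² + x² − z²)/(2·y·x) ≈ 0.77763, so ∠Z ≈ 38.96°.

∠Z ≈ 38.96°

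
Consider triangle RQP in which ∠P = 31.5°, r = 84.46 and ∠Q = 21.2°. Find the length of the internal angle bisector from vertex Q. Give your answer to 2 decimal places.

65.82

The third angle is ∠R = 180° − ∠Q − ∠P = 127.30°.
Law of sines: q = r·sin Q/sin R ≈ 38.396.
Law of sines: p = r·sin P/sin R ≈ 55.477.
The bisector from Q has length 2·p·r·cos(∠Q/2)/(p+r) ≈ 65.824.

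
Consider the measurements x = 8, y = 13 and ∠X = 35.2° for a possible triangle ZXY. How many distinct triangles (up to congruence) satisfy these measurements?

y·sin X = 13·sin(35.2°) ≈ 7.494.
Since y sin X < x < y (7.494 < 8 < 13), two triangles exist.

2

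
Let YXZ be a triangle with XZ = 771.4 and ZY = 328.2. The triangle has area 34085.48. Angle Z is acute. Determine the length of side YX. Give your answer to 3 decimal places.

463.819

From area = ½·XZ·ZY·sin Z, we get sin Z = 2·area/(XZ·ZY) ≈ 0.26927.
Taking the acute solution, ∠Z ≈ 15.62°.
Law of cosines then gives YX ≈ 463.82.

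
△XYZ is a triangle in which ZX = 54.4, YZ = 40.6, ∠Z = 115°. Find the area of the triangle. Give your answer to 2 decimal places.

Area = ½·YZ·ZX·sin Z ≈ 1000.9.

area ≈ 1000.85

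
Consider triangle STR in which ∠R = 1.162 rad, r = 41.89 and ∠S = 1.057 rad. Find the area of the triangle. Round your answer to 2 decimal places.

area ≈ 663.82

The third angle is ∠T = π − ∠R − ∠S = 0.923 rad.
Law of sines: s = r·sin S/sin R ≈ 39.757.
Law of sines: t = r·sin T/sin R ≈ 36.392.
Area = ½·r·s·sin T ≈ 663.82.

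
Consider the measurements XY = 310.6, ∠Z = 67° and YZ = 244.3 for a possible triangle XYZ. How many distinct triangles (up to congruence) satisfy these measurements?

YZ·sin Z = 244.3·sin(67°) ≈ 224.9.
Since XY ≥ YZ, exactly one triangle exists.

1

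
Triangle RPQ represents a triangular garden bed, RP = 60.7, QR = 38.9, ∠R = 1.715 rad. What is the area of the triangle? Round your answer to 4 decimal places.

Area = ½·QR·RP·sin R ≈ 1168.4.

1168.3610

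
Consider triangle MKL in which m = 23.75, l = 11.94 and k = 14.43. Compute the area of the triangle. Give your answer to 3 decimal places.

67.664

Semiperimeter s = (23.75 + 14.43 + 11.94)/2 = 25.06.
Heron's formula: area = √(25.06·1.31·10.63·13.12) ≈ 67.664.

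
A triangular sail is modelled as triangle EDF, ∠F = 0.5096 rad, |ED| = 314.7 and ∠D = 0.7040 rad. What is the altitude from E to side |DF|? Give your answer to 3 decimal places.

h_E ≈ 203.696

The third angle is ∠E = π − ∠D − ∠F = 1.9280 rad.
Law of sines: |DF| = |ED|·sin E/sin F ≈ 604.39.
Law of sines: |FE| = |ED|·sin D/sin F ≈ 417.56.
Area = ½·|ED|·|DF|·sin D ≈ 61556.
The altitude from E has length 2·area/|DF| ≈ 203.7.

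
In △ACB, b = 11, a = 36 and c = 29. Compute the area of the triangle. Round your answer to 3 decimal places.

Semiperimeter s = (36 + 29 + 11)/2 = 38.
Heron's formula: area = √(38·2·9·27) ≈ 135.9.

area ≈ 135.897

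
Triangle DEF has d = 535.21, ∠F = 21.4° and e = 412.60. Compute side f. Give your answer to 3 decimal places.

By the law of cosines, f² = d² + e² − 2·d·e·cos F = 45483, so f ≈ 213.27.

213.267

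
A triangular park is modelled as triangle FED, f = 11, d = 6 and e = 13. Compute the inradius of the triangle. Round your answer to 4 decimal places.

Semiperimeter s = (11 + 13 + 6)/2 = 15.
Heron's formula: area = √(15·4·2·9) ≈ 32.863.
Inradius = area/s = 32.863/15 ≈ 2.1909.

r ≈ 2.1909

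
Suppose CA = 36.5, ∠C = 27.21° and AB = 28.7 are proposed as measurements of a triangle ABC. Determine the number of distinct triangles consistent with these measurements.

2

CA·sin C = 36.5·sin(27.21°) ≈ 16.69.
Since CA sin C < AB < CA (16.69 < 28.7 < 36.5), two triangles exist.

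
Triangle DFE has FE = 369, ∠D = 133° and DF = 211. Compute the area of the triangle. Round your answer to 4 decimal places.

Law of sines: sin E = DF·sin D/FE ≈ 0.41820.
Since FE ≥ DF, only the acute value applies: ∠E ≈ 24.72°.
Then ∠F = 180° − ∠D − ∠E ≈ 22.28°.
Law of sines gives ED = FE·sin F/sin D ≈ 191.28.
Area = ½·FE·DF·sin F ≈ 14759.

area ≈ 14758.8557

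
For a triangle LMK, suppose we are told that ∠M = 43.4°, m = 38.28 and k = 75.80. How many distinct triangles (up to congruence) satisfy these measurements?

k·sin M = 75.80·sin(43.4°) ≈ 52.08.
Since m = 38.28 < 52.08 = k sin M, no triangle exists.

0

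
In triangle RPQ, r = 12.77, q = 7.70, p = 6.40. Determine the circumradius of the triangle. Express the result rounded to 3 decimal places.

By the law of cosines, cos R = (p² + q² − r²) / (2·p·q) ≈ -0.63741, so ∠R ≈ 2.262 rad.
Circumradius = r/(2 sin R) ≈ 8.2865.

8.287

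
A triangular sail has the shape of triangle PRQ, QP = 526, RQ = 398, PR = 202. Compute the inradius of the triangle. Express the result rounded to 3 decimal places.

Semiperimeter s = (398 + 526 + 202)/2 = 563.
Heron's formula: area = √(563·165·37·361) ≈ 35225.
Inradius = area/s = 35225/563 ≈ 62.567.

62.567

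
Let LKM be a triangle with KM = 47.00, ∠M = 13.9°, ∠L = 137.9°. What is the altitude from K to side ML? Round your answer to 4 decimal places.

h_K ≈ 11.2907

The third angle is ∠K = 180° − ∠M − ∠L = 28.20°.
Law of sines: ML = KM·sin K/sin L ≈ 33.128.
Law of sines: LK = KM·sin M/sin L ≈ 16.841.
Area = ½·KM·ML·sin M ≈ 187.02.
The altitude from K has length 2·area/ML ≈ 11.291.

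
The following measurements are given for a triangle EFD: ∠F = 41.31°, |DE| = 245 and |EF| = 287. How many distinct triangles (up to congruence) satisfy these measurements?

2

|EF|·sin F = 287·sin(41.31°) ≈ 189.5.
Since |EF| sin F < |DE| < |EF| (189.5 < 245 < 287), two triangles exist.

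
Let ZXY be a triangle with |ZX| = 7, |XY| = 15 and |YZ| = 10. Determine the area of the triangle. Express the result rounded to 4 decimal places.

area ≈ 29.3939

Semiperimeter s = (15 + 10 + 7)/2 = 16.
Heron's formula: area = √(16·1·6·9) ≈ 29.394.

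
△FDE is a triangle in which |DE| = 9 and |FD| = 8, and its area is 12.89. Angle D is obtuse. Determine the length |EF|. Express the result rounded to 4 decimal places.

From area = ½·|FD|·|DE|·sin D, we get sin D = 2·area/(|FD|·|DE|) ≈ 0.35806.
Taking the obtuse solution, ∠D ≈ 2.775 rad.
Law of cosines then gives |EF| ≈ 16.717.

16.7168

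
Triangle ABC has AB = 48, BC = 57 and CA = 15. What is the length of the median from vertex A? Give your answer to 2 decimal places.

m_A ≈ 21.27

Median from A: ½√(2·CA² + 2·AB² − BC²) ≈ 21.266.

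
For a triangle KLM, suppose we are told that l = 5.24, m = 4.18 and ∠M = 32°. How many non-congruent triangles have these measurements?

2

l·sin M = 5.24·sin(32°) ≈ 2.777.
Since l sin M < m < l (2.777 < 4.18 < 5.24), two triangles exist.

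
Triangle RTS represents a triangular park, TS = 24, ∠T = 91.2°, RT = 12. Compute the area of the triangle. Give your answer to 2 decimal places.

Area = ½·RT·TS·sin T ≈ 143.97.

143.97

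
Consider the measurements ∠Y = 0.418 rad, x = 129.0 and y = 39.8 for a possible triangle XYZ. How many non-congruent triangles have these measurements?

0

x·sin Y = 129.0·sin(0.418 rad) ≈ 52.37.
Since y = 39.8 < 52.37 = x sin Y, no triangle exists.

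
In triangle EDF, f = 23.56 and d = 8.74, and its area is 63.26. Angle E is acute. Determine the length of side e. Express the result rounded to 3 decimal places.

From area = ½·d·f·sin E, we get sin E = 2·area/(d·f) ≈ 0.61443.
Taking the acute solution, ∠E ≈ 37.91°.
Law of cosines then gives e ≈ 17.508.

17.508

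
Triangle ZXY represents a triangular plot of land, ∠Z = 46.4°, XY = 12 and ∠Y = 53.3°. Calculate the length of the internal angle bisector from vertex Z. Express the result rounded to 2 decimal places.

The third angle is ∠X = 180° − ∠Y − ∠Z = 80.30°.
Law of sines: YZ = XY·sin X/sin Z ≈ 16.334.
Law of sines: ZX = XY·sin Y/sin Z ≈ 13.286.
The bisector from Z has length 2·YZ·ZX·cos(∠Z/2)/(YZ+ZX) ≈ 13.468.

t_Z ≈ 13.47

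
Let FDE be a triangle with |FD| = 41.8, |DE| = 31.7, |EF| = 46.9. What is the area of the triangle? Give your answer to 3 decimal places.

area ≈ 647.971

Semiperimeter s = (31.7 + 46.9 + 41.8)/2 = 60.2.
Heron's formula: area = √(60.2·28.5·13.3·18.4) ≈ 647.97.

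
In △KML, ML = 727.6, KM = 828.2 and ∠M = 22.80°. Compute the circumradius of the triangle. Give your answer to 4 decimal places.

416.6808

By the law of cosines, LK² = KM² + ML² − 2·KM·ML·cos M = 1.0429e+05, so LK ≈ 322.94.
Area = ½·KM·ML·sin M ≈ 1.1676e+05.
Circumradius = LK/(2 sin M) ≈ 416.68.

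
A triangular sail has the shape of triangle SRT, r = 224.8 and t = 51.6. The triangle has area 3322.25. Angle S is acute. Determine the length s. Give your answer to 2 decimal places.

184.88

From area = ½·r·t·sin S, we get sin S = 2·area/(r·t) ≈ 0.57282.
Taking the acute solution, ∠S ≈ 34.95°.
Law of cosines then gives s ≈ 184.88.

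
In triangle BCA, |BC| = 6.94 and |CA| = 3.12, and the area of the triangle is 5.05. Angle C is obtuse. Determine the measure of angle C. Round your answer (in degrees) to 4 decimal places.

From area = ½·|BC|·|CA|·sin C, we get sin C = 2·area/(|BC|·|CA|) ≈ 0.46645.
Taking the obtuse solution, ∠C ≈ 152.20°.

152.1957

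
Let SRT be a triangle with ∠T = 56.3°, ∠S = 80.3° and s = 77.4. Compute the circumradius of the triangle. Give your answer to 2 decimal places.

39.26

The third angle is ∠R = 180° − ∠T − ∠S = 43.40°.
Law of sines: r = s·sin R/sin S ≈ 53.952.
Law of sines: t = s·sin T/sin S ≈ 65.327.
Circumradius = s/(2 sin S) ≈ 39.261.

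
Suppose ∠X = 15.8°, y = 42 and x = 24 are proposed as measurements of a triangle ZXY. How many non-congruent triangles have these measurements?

2

y·sin X = 42·sin(15.8°) ≈ 11.44.
Since y sin X < x < y (11.44 < 24 < 42), two triangles exist.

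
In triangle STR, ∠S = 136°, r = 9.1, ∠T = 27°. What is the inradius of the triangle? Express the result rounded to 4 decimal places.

1.9915

The third angle is ∠R = 180° − ∠S − ∠T = 17.00°.
Law of sines: s = r·sin S/sin R ≈ 21.621.
Law of sines: t = r·sin T/sin R ≈ 14.13.
Area = ½·r·s·sin T ≈ 44.662.
Semiperimeter p = (21.621+14.13+9.1)/2 = 22.426.
Inradius = area/p = 44.662/22.426 ≈ 1.9915.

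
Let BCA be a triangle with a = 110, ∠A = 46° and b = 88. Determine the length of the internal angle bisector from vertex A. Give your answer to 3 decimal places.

Law of sines: sin B = b·sin A/a ≈ 0.57547.
Since a ≥ b, only the acute value applies: ∠B ≈ 35.13°.
Then ∠C = 180° − ∠A − ∠B ≈ 98.87°.
Law of sines gives c = a·sin C/sin A ≈ 151.09.
The bisector from A has length 2·b·c·cos(∠A/2)/(b+c) ≈ 102.38.

102.380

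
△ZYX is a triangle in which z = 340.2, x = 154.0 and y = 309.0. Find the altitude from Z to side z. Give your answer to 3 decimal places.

139.784

Semiperimeter s = (340.2 + 309 + 154)/2 = 401.6.
Heron's formula: area = √(401.6·61.4·92.6·247.6) ≈ 23777.
The altitude from Z has length 2·area/z ≈ 139.78.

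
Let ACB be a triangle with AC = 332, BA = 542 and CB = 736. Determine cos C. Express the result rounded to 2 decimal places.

By the law of cosines, cos C = (AC² + CB² − BA²) / (2·AC·CB) ≈ 0.73287, so ∠C ≈ 42.87°.

0.73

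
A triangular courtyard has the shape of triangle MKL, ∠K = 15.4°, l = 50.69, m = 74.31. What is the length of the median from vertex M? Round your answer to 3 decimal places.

By the law of cosines, k² = l² + m² − 2·l·m·cos K = 828.39, so k ≈ 28.782.
Median from M: ½√(2·k² + 2·l² − m²) ≈ 17.845.

m_M ≈ 17.845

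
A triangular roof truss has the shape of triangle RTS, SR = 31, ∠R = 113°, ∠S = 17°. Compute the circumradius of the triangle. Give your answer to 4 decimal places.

20.2338

The third angle is ∠T = 180° − ∠S − ∠R = 50.00°.
Law of sines: TS = SR·sin R/sin T ≈ 37.251.
Law of sines: RT = SR·sin S/sin T ≈ 11.832.
Circumradius = SR/(2 sin T) ≈ 20.234.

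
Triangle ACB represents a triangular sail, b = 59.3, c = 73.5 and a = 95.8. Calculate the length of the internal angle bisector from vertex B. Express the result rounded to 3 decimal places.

78.597

By the law of cosines, cos B = (a² + c² − b²) / (2·a·c) ≈ 0.78561, so ∠B ≈ 0.6671 rad.
The bisector from B has length 2·a·c·cos(∠B/2)/(a+c) ≈ 78.597.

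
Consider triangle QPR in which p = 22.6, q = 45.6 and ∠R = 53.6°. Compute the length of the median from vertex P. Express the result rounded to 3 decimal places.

By the law of cosines, r² = q² + p² − 2·q·p·cos R = 1367, so r ≈ 36.973.
Median from P: ½√(2·r² + 2·q² − p²) ≈ 39.944.

m_P ≈ 39.944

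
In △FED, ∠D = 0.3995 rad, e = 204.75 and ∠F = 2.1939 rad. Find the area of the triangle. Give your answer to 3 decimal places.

area ≈ 12704.434

The third angle is ∠E = π − ∠D − ∠F = 0.5482 rad.
Law of sines: f = e·sin F/sin E ≈ 319.05.
Law of sines: d = e·sin D/sin E ≈ 152.82.
Area = ½·e·f·sin D ≈ 12704.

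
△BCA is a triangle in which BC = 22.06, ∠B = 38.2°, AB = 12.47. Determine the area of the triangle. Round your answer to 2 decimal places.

area ≈ 85.06

Area = ½·AB·BC·sin B ≈ 85.058.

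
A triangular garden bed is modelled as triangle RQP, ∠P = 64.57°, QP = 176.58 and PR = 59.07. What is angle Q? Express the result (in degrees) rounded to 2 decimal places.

∠Q ≈ 19.43°

By the law of cosines, RQ² = QP² + PR² − 2·QP·PR·cos P = 25712, so RQ ≈ 160.35.
Law of cosines again: cos Q = (RQ² + QP² − PR²)/(2·RQ·QP) ≈ 0.94304, so ∠Q ≈ 19.43°.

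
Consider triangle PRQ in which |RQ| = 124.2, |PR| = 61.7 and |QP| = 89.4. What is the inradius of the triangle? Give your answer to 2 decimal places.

Semiperimeter s = (124.2 + 89.4 + 61.7)/2 = 137.65.
Heron's formula: area = √(137.65·13.45·48.25·75.95) ≈ 2604.7.
Inradius = area/s = 2604.7/137.65 ≈ 18.923.

r ≈ 18.92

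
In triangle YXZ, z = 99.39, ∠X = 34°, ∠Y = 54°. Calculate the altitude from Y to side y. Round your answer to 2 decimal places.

The third angle is ∠Z = 180° − ∠Y − ∠X = 92.00°.
Law of sines: y = z·sin Y/sin Z ≈ 80.457.
Law of sines: x = z·sin X/sin Z ≈ 55.612.
Area = ½·z·y·sin X ≈ 2235.8.
The altitude from Y has length 2·area/y ≈ 55.578.

55.58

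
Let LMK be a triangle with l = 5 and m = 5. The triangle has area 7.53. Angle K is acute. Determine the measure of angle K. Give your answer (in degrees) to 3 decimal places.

From area = ½·l·m·sin K, we get sin K = 2·area/(l·m) ≈ 0.60240.
Taking the acute solution, ∠K ≈ 37.04°.

∠K ≈ 37.042°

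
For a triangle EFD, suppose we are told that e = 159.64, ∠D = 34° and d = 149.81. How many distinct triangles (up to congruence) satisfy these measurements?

2

e·sin D = 159.64·sin(34°) ≈ 89.27.
Since e sin D < d < e (89.27 < 149.81 < 159.64), two triangles exist.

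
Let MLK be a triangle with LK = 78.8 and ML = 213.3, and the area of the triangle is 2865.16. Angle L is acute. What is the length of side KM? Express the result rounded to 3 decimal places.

From area = ½·ML·LK·sin L, we get sin L = 2·area/(ML·LK) ≈ 0.34093.
Taking the acute solution, ∠L ≈ 0.348 rad.
Law of cosines then gives KM ≈ 141.79.

141.789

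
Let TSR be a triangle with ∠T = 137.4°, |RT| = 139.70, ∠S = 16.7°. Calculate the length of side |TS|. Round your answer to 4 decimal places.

The third angle is ∠R = 180° − ∠T − ∠S = 25.90°.
Law of sines: |TS| = |RT|·sin R/sin S ≈ 212.35.

212.3507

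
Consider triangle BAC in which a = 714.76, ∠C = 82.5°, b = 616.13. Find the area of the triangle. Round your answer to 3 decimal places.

218308.762

Area = ½·b·a·sin C ≈ 2.1831e+05.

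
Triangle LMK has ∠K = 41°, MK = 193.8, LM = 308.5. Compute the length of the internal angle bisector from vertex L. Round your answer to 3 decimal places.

Law of sines: sin L = MK·sin K/LM ≈ 0.41214.
Since LM ≥ MK, only the acute value applies: ∠L ≈ 24.34°.
Then ∠M = 180° − ∠K − ∠L ≈ 114.66°.
Law of sines gives KL = LM·sin M/sin K ≈ 427.34.
The bisector from L has length 2·KL·LM·cos(∠L/2)/(KL+LM) ≈ 350.27.

t_L ≈ 350.273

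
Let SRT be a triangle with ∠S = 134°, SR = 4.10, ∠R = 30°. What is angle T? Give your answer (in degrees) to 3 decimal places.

16.000

The third angle is ∠T = 180° − ∠S − ∠R = 16.00°.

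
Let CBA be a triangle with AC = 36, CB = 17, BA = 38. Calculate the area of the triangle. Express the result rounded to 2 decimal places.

area ≈ 303.96

Semiperimeter s = (38 + 36 + 17)/2 = 45.5.
Heron's formula: area = √(45.5·7.5·9.5·28.5) ≈ 303.96.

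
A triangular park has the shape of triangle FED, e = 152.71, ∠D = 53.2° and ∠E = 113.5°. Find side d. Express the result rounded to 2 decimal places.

The third angle is ∠F = 180° − ∠E − ∠D = 13.30°.
Law of sines: d = e·sin D/sin E ≈ 133.34.

133.34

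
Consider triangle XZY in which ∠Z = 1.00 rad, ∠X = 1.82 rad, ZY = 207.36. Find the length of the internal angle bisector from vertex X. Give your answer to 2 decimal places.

60.35

The third angle is ∠Y = π − ∠X − ∠Z = 0.322 rad.
Law of sines: YX = ZY·sin Z/sin X ≈ 180.05.
Law of sines: XZ = ZY·sin Y/sin X ≈ 67.631.
The bisector from X has length 2·YX·XZ·cos(∠X/2)/(YX+XZ) ≈ 60.348.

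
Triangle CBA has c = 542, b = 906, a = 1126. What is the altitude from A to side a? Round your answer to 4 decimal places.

Semiperimeter s = (542 + 906 + 1126)/2 = 1287.
Heron's formula: area = √(1287·745·381·161) ≈ 2.4252e+05.
The altitude from A has length 2·area/a ≈ 430.76.

430.7591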